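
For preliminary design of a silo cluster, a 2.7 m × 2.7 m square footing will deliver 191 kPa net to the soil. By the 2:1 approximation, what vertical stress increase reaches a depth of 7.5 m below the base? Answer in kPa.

Δσ_z ≈ 13.4 kPa

By the 2:1 method the load spreads at 1 horizontal : 2 vertical, so at depth z the loaded area has grown by z in each plan dimension:
Δσ = qBL/((B+z)(L+z)) = 191×2.7×2.7/((2.7+7.5)(2.7+7.5)) = 13.383 kPa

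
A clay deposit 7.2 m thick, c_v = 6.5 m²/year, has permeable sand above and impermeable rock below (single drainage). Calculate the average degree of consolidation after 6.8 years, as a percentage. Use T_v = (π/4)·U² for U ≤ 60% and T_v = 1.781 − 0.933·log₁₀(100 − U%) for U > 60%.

U ≈ 90.1 %

Drainage path length: H_d = H = 7.2 m (single drainage).
T_v = c_v·t/H_d² = 6.5×6.8/7.2² = 0.85262.
T_v = 0.85262 corresponds to the U > 60% branch:
U = 1 − 10^((1.781 − T_v)/0.933)/100 = 0.9011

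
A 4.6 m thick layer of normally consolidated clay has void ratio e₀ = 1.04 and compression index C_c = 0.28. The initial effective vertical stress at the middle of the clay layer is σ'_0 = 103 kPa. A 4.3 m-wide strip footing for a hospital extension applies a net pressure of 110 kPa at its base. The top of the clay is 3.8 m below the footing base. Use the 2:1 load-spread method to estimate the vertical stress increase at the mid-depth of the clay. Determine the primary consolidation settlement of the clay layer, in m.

S_c ≈ 0.1 m

Mid-depth of clay below the footing base: z = 3.8 + 4.6/2 = 6.1 m.
Stress increase at mid-clay by the 2:1 spreading method:
Δσ = qB/(B+z) = 110×4.3/(4.3+6.1) = 45.481 kPa
Final effective stress: σ'_f = σ'_0 + Δσ = 103 + 45.481 = 148.48 kPa.
Normally consolidated clay, so the full stress increment lies on the virgin compression line:
S_c = C_c·H/(1+e₀)·log₁₀(σ'_f/σ'_0) = 0.28×4.6/(1+1.04)×log₁₀(148.48/103)
    = 0.63137 × 0.15883 = 0.1003 m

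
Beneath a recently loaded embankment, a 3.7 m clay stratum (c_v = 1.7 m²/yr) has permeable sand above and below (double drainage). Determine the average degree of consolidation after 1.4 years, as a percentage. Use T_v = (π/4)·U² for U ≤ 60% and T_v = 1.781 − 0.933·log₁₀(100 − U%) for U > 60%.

Drainage path length: H_d = H/2 = 1.85 m (double drainage).
T_v = c_v·t/H_d² = 1.7×1.4/1.85² = 0.6954.
T_v = 0.6954 corresponds to the U > 60% branch:
U = 1 − 10^((1.781 − T_v)/0.933)/100 = 0.8543

U ≈ 85.4 %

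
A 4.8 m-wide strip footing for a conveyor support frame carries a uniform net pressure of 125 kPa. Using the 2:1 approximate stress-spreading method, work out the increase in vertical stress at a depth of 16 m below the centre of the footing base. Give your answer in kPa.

Δσ_z ≈ 28.8 kPa

By the 2:1 method the load spreads at 1 horizontal : 2 vertical, so at depth z the loaded area has grown by z in each plan dimension:
Δσ = qB/(B+z) = 125×4.8/(4.8+16) = 28.846 kPa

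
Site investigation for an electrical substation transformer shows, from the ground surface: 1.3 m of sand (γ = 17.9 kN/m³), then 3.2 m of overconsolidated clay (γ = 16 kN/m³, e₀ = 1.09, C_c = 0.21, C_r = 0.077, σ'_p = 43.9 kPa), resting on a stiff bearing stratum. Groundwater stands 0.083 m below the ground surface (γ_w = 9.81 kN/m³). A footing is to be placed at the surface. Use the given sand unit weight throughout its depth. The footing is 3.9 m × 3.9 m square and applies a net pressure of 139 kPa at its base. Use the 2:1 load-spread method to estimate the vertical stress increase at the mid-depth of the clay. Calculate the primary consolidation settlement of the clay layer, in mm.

Mid-depth of clay below the ground surface: z = 1.3 + 3.2/2 = 2.9 m.
Total vertical stress at mid-clay: σ_v = 17.9×1.3 + 16×1.6 = 48.87 kPa.
Pore pressure: u = 9.81×(2.9 − 0.083) = 27.635 kPa.
Initial effective stress: σ'_0 = σ_v − u = 48.87 − 27.635 = 21.235 kPa.
Stress increase at mid-clay by the 2:1 spreading method:
Δσ = qBL/((B+z)(L+z)) = 139×3.9×3.9/((3.9+2.9)(3.9+2.9)) = 45.722 kPa
Final effective stress: σ'_f = 21.235 + 45.722 = 66.957 kPa.
σ'_f = 66.957 > σ'_p = 43.9 kPa, so the stress path crosses the preconsolidation pressure — recompression up to σ'_p, then virgin compression beyond:
S_c = H/(1+e₀)·[C_r·log₁₀(σ'_p/σ'_0) + C_c·log₁₀(σ'_f/σ'_p)]
    = 3.2/2.09 × [0.077×log₁₀(43.9/21.235) + 0.21×log₁₀(66.957/43.9)]
    = 1.5311 × [0.024287 + 0.0385] = 0.09613 m

S_c ≈ 96.1 mm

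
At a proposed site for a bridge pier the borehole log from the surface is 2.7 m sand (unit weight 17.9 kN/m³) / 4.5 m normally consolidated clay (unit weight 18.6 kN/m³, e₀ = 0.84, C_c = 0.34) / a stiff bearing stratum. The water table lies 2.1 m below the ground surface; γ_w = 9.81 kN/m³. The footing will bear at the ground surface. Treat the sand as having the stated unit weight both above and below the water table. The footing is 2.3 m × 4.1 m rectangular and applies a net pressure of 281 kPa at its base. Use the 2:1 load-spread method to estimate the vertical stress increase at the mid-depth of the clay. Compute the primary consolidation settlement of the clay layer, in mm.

Mid-depth of clay below the ground surface: z = 2.7 + 4.5/2 = 4.95 m.
Total vertical stress at mid-clay: σ_v = 17.9×2.7 + 18.6×2.25 = 90.18 kPa.
Pore pressure: u = 9.81×(4.95 − 2.1) = 27.959 kPa.
Initial effective stress: σ'_0 = σ_v − u = 90.18 − 27.959 = 62.221 kPa.
Stress increase at mid-clay by the 2:1 spreading method:
Δσ = qBL/((B+z)(L+z)) = 281×2.3×4.1/((2.3+4.95)(4.1+4.95)) = 40.386 kPa
Final effective stress: σ'_f = σ'_0 + Δσ = 62.221 + 40.386 = 102.61 kPa.
Normally consolidated clay, so the full stress increment lies on the virgin compression line:
S_c = C_c·H/(1+e₀)·log₁₀(σ'_f/σ'_0) = 0.34×4.5/(1+0.84)×log₁₀(102.61/62.221)
    = 0.83152 × 0.21725 = 0.1806 m

S_c ≈ 181 mm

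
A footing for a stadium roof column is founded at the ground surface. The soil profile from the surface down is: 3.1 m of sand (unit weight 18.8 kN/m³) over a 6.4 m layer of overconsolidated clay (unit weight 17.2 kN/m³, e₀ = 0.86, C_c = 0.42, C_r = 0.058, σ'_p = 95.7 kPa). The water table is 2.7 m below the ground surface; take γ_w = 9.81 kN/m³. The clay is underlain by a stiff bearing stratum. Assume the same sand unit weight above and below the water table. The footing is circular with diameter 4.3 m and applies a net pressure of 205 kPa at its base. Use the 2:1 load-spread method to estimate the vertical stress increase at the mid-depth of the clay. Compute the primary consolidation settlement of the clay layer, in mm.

S_c ≈ 115 mm

Mid-depth of clay below the ground surface: z = 3.1 + 6.4/2 = 6.3 m.
Total vertical stress at mid-clay: σ_v = 18.8×3.1 + 17.2×3.2 = 113.32 kPa.
Pore pressure: u = 9.81×(6.3 − 2.7) = 35.316 kPa.
Initial effective stress: σ'_0 = σ_v − u = 113.32 − 35.316 = 78.004 kPa.
Stress increase at mid-clay by the 2:1 spreading method:
Δσ ≈ qD²/(D+z)² = 205×4.3²/(4.3+6.3)² = 33.735 kPa
Final effective stress: σ'_f = 78.004 + 33.735 = 111.74 kPa.
σ'_f = 111.74 > σ'_p = 95.7 kPa, so the stress path crosses the preconsolidation pressure — recompression up to σ'_p, then virgin compression beyond:
S_c = H/(1+e₀)·[C_r·log₁₀(σ'_p/σ'_0) + C_c·log₁₀(σ'_f/σ'_p)]
    = 6.4/1.86 × [0.058×log₁₀(95.7/78.004) + 0.42×log₁₀(111.74/95.7)]
    = 3.4409 × [0.0051501 + 0.028265] = 0.115 m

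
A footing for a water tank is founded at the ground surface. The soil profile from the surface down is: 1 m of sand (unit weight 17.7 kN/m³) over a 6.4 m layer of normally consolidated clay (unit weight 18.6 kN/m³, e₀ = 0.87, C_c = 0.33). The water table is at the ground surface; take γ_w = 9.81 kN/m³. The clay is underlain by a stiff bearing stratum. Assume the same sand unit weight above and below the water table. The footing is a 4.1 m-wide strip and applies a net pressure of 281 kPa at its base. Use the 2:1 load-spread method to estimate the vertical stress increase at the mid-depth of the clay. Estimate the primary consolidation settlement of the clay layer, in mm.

Mid-depth of clay below the ground surface: z = 1 + 6.4/2 = 4.2 m.
Total vertical stress at mid-clay: σ_v = 17.7×1 + 18.6×3.2 = 77.22 kPa.
Pore pressure: u = 9.81×(4.2 − 0) = 41.202 kPa.
Initial effective stress: σ'_0 = σ_v − u = 77.22 − 41.202 = 36.018 kPa.
Stress increase at mid-clay by the 2:1 spreading method:
Δσ = qB/(B+z) = 281×4.1/(4.1+4.2) = 138.81 kPa
Final effective stress: σ'_f = σ'_0 + Δσ = 36.018 + 138.81 = 174.83 kPa.
Normally consolidated clay, so the full stress increment lies on the virgin compression line:
S_c = C_c·H/(1+e₀)·log₁₀(σ'_f/σ'_0) = 0.33×6.4/(1+0.87)×log₁₀(174.83/36.018)
    = 1.1294 × 0.6861 = 0.7749 m

S_c ≈ 775 mm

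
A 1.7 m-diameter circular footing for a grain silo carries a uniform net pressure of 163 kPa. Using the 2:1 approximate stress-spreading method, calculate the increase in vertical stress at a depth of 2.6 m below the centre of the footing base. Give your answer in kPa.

Δσ_z ≈ 25.5 kPa

By the 2:1 method the load spreads at 1 horizontal : 2 vertical, so at depth z the loaded area has grown by z in each plan dimension:
Δσ ≈ qD²/(D+z)² = 163×1.7²/(1.7+2.6)² = 25.477 kPa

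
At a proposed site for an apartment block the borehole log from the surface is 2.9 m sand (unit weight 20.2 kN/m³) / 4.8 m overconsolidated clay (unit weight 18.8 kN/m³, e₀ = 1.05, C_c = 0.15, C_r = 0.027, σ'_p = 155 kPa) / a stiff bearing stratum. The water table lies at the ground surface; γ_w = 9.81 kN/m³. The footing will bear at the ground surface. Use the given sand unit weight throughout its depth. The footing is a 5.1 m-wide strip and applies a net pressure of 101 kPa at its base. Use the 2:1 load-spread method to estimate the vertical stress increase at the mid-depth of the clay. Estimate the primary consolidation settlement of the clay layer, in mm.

S_c ≈ 18.4 mm

Mid-depth of clay below the ground surface: z = 2.9 + 4.8/2 = 5.3 m.
Total vertical stress at mid-clay: σ_v = 20.2×2.9 + 18.8×2.4 = 103.7 kPa.
Pore pressure: u = 9.81×(5.3 − 0) = 51.993 kPa.
Initial effective stress: σ'_0 = σ_v − u = 103.7 − 51.993 = 51.707 kPa.
Stress increase at mid-clay by the 2:1 spreading method:
Δσ = qB/(B+z) = 101×5.1/(5.1+5.3) = 49.529 kPa
Final effective stress: σ'_f = 51.707 + 49.529 = 101.24 kPa.
σ'_f = 101.24 ≤ σ'_p = 155 kPa, so the clay remains overconsolidated and only the recompression index applies:
S_c = C_r·H/(1+e₀)·log₁₀(σ'_f/σ'_0) = 0.027×4.8/2.05×log₁₀(101.24/51.707)
    = 0.06322 × 0.2918 = 0.01845 m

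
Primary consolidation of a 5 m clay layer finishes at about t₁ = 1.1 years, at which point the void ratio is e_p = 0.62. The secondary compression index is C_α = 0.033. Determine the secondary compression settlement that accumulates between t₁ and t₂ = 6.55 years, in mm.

Secondary compression: S_s = C_α·H/(1+e_p)·log₁₀(t₂/t₁)
S_s = 0.033×5/(1+0.62)×log₁₀(6.55/1.1)
    = 0.1019 × 0.7748 = 0.07892 m

S_s ≈ 78.9 mm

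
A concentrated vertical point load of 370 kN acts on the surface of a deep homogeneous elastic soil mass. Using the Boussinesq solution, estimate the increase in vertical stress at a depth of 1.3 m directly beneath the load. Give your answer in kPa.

Boussinesq vertical stress below a point load on an elastic half-space:
Δσ_z = 3P/(2πz²) · [1 + (r/z)²]^(−5/2)
r/z = 0/1.3 = 0; [1+(r/z)²]^(−5/2) = 1.
Δσ_z = 3×370/(2π×1.3²) × 1 = 104.53 × 1 = 104.5 kPa

Δσ_z ≈ 105 kPa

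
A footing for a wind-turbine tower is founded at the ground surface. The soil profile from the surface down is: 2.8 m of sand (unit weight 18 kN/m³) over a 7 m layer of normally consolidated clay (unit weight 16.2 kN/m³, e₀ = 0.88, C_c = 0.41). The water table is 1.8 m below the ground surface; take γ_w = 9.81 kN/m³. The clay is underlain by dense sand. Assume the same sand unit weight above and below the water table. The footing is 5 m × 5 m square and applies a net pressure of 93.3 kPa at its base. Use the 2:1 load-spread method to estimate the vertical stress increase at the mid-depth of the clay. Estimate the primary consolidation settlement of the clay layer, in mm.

Mid-depth of clay below the ground surface: z = 2.8 + 7/2 = 6.3 m.
Total vertical stress at mid-clay: σ_v = 18×2.8 + 16.2×3.5 = 107.1 kPa.
Pore pressure: u = 9.81×(6.3 − 1.8) = 44.145 kPa.
Initial effective stress: σ'_0 = σ_v − u = 107.1 − 44.145 = 62.955 kPa.
Stress increase at mid-clay by the 2:1 spreading method:
Δσ = qBL/((B+z)(L+z)) = 93.3×5×5/((5+6.3)(5+6.3)) = 18.267 kPa
Final effective stress: σ'_f = σ'_0 + Δσ = 62.955 + 18.267 = 81.222 kPa.
Normally consolidated clay, so the full stress increment lies on the virgin compression line:
S_c = C_c·H/(1+e₀)·log₁₀(σ'_f/σ'_0) = 0.41×7/(1+0.88)×log₁₀(81.222/62.955)
    = 1.5266 × 0.11064 = 0.1689 m

S_c ≈ 169 mm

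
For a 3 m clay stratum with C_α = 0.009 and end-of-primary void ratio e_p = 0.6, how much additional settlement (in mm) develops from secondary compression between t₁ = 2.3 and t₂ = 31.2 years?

S_s ≈ 19.1 mm

Secondary compression: S_s = C_α·H/(1+e_p)·log₁₀(t₂/t₁)
S_s = 0.009×3/(1+0.6)×log₁₀(31.2/2.3)
    = 0.01687 × 1.132 = 0.01911 m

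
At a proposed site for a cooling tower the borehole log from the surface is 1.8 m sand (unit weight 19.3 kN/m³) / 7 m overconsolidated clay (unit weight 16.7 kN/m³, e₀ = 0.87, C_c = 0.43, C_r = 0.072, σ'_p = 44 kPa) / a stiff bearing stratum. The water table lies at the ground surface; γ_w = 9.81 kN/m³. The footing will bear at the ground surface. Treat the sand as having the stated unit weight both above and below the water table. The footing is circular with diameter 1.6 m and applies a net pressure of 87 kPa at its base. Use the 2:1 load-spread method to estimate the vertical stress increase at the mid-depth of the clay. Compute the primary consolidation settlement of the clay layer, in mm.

Mid-depth of clay below the ground surface: z = 1.8 + 7/2 = 5.3 m.
Total vertical stress at mid-clay: σ_v = 19.3×1.8 + 16.7×3.5 = 93.19 kPa.
Pore pressure: u = 9.81×(5.3 − 0) = 51.993 kPa.
Initial effective stress: σ'_0 = σ_v − u = 93.19 − 51.993 = 41.197 kPa.
Stress increase at mid-clay by the 2:1 spreading method:
Δσ ≈ qD²/(D+z)² = 87×1.6²/(1.6+5.3)² = 4.678 kPa
Final effective stress: σ'_f = 41.197 + 4.678 = 45.875 kPa.
σ'_f = 45.875 > σ'_p = 44 kPa, so the stress path crosses the preconsolidation pressure — recompression up to σ'_p, then virgin compression beyond:
S_c = H/(1+e₀)·[C_r·log₁₀(σ'_p/σ'_0) + C_c·log₁₀(σ'_f/σ'_p)]
    = 7/1.87 × [0.072×log₁₀(44/41.197) + 0.43×log₁₀(45.875/44)]
    = 3.7433 × [0.0020583 + 0.0077931] = 0.03688 m

S_c ≈ 36.9 mm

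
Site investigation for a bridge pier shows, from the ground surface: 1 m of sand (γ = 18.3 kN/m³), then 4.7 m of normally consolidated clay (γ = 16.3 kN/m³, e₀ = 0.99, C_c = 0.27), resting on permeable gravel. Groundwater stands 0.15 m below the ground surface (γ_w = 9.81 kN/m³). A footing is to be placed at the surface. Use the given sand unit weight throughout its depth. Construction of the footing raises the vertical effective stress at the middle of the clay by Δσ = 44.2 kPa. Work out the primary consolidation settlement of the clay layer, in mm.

S_c ≈ 280 mm

Mid-depth of clay below the ground surface: z = 1 + 4.7/2 = 3.35 m.
Total vertical stress at mid-clay: σ_v = 18.3×1 + 16.3×2.35 = 56.605 kPa.
Pore pressure: u = 9.81×(3.35 − 0.15) = 31.392 kPa.
Initial effective stress: σ'_0 = σ_v − u = 56.605 − 31.392 = 25.213 kPa.
Final effective stress: σ'_f = σ'_0 + Δσ = 25.213 + 44.2 = 69.413 kPa.
Normally consolidated clay, so the full stress increment lies on the virgin compression line:
S_c = C_c·H/(1+e₀)·log₁₀(σ'_f/σ'_0) = 0.27×4.7/(1+0.99)×log₁₀(69.413/25.213)
    = 0.63769 × 0.43982 = 0.2805 m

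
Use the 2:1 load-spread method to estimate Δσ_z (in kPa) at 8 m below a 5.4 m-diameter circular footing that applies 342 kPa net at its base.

By the 2:1 method the load spreads at 1 horizontal : 2 vertical, so at depth z the loaded area has grown by z in each plan dimension:
Δσ ≈ qD²/(D+z)² = 342×5.4²/(5.4+8)² = 55.54 kPa

Δσ_z ≈ 55.5 kPa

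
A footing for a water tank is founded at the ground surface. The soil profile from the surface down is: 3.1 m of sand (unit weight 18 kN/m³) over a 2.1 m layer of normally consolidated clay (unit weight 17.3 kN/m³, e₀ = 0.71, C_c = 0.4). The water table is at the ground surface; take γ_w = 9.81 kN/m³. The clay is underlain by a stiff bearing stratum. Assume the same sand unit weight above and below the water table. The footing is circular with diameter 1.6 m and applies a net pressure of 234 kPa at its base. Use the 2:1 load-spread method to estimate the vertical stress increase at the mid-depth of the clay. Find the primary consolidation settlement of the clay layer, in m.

S_c ≈ 0.0928 m

Mid-depth of clay below the ground surface: z = 3.1 + 2.1/2 = 4.15 m.
Total vertical stress at mid-clay: σ_v = 18×3.1 + 17.3×1.05 = 73.965 kPa.
Pore pressure: u = 9.81×(4.15 − 0) = 40.712 kPa.
Initial effective stress: σ'_0 = σ_v − u = 73.965 − 40.712 = 33.253 kPa.
Stress increase at mid-clay by the 2:1 spreading method:
Δσ ≈ qD²/(D+z)² = 234×1.6²/(1.6+4.15)² = 18.118 kPa
Final effective stress: σ'_f = σ'_0 + Δσ = 33.253 + 18.118 = 51.371 kPa.
Normally consolidated clay, so the full stress increment lies on the virgin compression line:
S_c = C_c·H/(1+e₀)·log₁₀(σ'_f/σ'_0) = 0.4×2.1/(1+0.71)×log₁₀(51.371/33.253)
    = 0.49123 × 0.18889 = 0.09279 m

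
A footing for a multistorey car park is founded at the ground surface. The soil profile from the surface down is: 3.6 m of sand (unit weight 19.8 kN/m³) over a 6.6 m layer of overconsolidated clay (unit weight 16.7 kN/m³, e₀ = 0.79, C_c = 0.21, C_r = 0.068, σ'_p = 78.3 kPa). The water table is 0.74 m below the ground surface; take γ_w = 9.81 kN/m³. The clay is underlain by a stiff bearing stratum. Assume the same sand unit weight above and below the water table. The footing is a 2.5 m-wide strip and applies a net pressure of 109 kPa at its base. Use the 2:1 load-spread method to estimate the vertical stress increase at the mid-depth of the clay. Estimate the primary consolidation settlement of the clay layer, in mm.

S_c ≈ 83.5 mm

Mid-depth of clay below the ground surface: z = 3.6 + 6.6/2 = 6.9 m.
Total vertical stress at mid-clay: σ_v = 19.8×3.6 + 16.7×3.3 = 126.39 kPa.
Pore pressure: u = 9.81×(6.9 − 0.74) = 60.43 kPa.
Initial effective stress: σ'_0 = σ_v − u = 126.39 − 60.43 = 65.96 kPa.
Stress increase at mid-clay by the 2:1 spreading method:
Δσ = qB/(B+z) = 109×2.5/(2.5+6.9) = 28.989 kPa
Final effective stress: σ'_f = 65.96 + 28.989 = 94.949 kPa.
σ'_f = 94.949 > σ'_p = 78.3 kPa, so the stress path crosses the preconsolidation pressure — recompression up to σ'_p, then virgin compression beyond:
S_c = H/(1+e₀)·[C_r·log₁₀(σ'_p/σ'_0) + C_c·log₁₀(σ'_f/σ'_p)]
    = 6.6/1.79 × [0.068×log₁₀(78.3/65.96) + 0.21×log₁₀(94.949/78.3)]
    = 3.6872 × [0.0050647 + 0.017583] = 0.08351 m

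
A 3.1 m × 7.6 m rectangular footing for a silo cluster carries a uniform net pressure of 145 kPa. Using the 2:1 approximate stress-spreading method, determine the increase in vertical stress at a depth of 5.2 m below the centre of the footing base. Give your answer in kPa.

By the 2:1 method the load spreads at 1 horizontal : 2 vertical, so at depth z the loaded area has grown by z in each plan dimension:
Δσ = qBL/((B+z)(L+z)) = 145×3.1×7.6/((3.1+5.2)(7.6+5.2)) = 32.155 kPa

Δσ_z ≈ 32.2 kPa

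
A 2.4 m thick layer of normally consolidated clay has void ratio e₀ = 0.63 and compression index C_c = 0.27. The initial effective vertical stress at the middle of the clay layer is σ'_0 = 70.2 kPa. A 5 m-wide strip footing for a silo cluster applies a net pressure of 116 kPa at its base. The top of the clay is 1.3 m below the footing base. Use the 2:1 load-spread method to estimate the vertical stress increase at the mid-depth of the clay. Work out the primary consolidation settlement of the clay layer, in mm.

Mid-depth of clay below the footing base: z = 1.3 + 2.4/2 = 2.5 m.
Stress increase at mid-clay by the 2:1 spreading method:
Δσ = qB/(B+z) = 116×5/(5+2.5) = 77.333 kPa
Final effective stress: σ'_f = σ'_0 + Δσ = 70.2 + 77.333 = 147.53 kPa.
Normally consolidated clay, so the full stress increment lies on the virgin compression line:
S_c = C_c·H/(1+e₀)·log₁₀(σ'_f/σ'_0) = 0.27×2.4/(1+0.63)×log₁₀(147.53/70.2)
    = 0.39755 × 0.32254 = 0.1282 m

S_c ≈ 128 mm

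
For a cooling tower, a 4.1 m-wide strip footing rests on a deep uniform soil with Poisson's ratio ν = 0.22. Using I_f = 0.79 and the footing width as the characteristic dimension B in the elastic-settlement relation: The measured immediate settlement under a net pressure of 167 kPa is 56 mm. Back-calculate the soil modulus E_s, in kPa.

E_s ≈ 9190 kPa

S_e = q·B·(1−ν²)/E_s · I_f  ⇒  E_s = q·B·(1−ν²)·I_f / S_e.
E_s = 167 × 4.1 × 0.9516 × 0.79 / 0.056 = 9192 kPa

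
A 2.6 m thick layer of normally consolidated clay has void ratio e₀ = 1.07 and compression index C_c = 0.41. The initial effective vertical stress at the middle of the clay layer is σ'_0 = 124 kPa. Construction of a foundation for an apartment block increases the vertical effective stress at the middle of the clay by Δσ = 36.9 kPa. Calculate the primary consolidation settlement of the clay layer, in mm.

S_c ≈ 58.3 mm

Final effective stress: σ'_f = σ'_0 + Δσ = 124 + 36.9 = 160.9 kPa.
Normally consolidated clay, so the full stress increment lies on the virgin compression line:
S_c = C_c·H/(1+e₀)·log₁₀(σ'_f/σ'_0) = 0.41×2.6/(1+1.07)×log₁₀(160.9/124)
    = 0.51498 × 0.11313 = 0.05826 m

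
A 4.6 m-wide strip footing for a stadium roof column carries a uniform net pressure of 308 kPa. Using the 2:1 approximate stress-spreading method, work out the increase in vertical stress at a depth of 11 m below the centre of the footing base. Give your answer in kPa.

By the 2:1 method the load spreads at 1 horizontal : 2 vertical, so at depth z the loaded area has grown by z in each plan dimension:
Δσ = qB/(B+z) = 308×4.6/(4.6+11) = 90.821 kPa

Δσ_z ≈ 90.8 kPa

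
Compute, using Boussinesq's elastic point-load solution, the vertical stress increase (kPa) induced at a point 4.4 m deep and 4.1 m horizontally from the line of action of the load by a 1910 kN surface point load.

Boussinesq vertical stress below a point load on an elastic half-space:
Δσ_z = 3P/(2πz²) · [1 + (r/z)²]^(−5/2)
r/z = 4.1/4.4 = 0.93182; [1+(r/z)²]^(−5/2) = 0.2096.
Δσ_z = 3×1910/(2π×4.4²) × 0.2096 = 47.105 × 0.2096 = 9.873 kPa

Δσ_z ≈ 9.87 kPa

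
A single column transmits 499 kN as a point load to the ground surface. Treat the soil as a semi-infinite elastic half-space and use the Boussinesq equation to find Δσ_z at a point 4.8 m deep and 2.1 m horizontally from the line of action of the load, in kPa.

Boussinesq vertical stress below a point load on an elastic half-space:
Δσ_z = 3P/(2πz²) · [1 + (r/z)²]^(−5/2)
r/z = 2.1/4.8 = 0.4375; [1+(r/z)²]^(−5/2) = 0.64543.
Δσ_z = 3×499/(2π×4.8²) × 0.64543 = 10.341 × 0.64543 = 6.674 kPa

Δσ_z ≈ 6.67 kPa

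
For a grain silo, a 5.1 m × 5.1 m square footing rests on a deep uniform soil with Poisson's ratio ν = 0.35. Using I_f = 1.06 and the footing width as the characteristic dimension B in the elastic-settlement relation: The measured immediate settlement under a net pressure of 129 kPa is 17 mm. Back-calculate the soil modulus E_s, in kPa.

S_e = q·B·(1−ν²)/E_s · I_f  ⇒  E_s = q·B·(1−ν²)·I_f / S_e.
E_s = 129 × 5.1 × 0.8775 × 1.06 / 0.017 = 36000 kPa

E_s ≈ 36000 kPa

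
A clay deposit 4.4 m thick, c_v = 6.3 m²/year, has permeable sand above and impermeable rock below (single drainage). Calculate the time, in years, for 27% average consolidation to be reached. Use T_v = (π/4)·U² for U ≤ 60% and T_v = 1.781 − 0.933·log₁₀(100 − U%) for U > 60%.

t ≈ 0.176 years

Drainage path length: H_d = H = 4.4 m (single drainage).
U ≤ 60%: T_v = (π/4)·U² = (π/4)×0.27² = 0.057256.
t = T_v·H_d²/c_v = 0.057256×4.4²/6.3 = 0.1759 years.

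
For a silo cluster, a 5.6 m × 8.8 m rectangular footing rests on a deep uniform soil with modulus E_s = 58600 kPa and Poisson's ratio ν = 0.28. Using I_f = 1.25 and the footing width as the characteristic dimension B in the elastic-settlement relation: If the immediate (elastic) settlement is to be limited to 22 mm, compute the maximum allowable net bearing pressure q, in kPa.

q ≈ 200 kPa

S_e = q·B·(1−ν²)/E_s · I_f  ⇒  q = S_e·E_s / (B·(1−ν²)·I_f).
q = 0.022 × 58600 / (5.6 × 0.9216 × 1.25) = 199.8 kPa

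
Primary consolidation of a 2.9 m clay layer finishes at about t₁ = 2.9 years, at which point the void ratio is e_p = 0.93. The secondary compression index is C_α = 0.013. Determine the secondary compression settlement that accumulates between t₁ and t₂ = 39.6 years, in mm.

Secondary compression: S_s = C_α·H/(1+e_p)·log₁₀(t₂/t₁)
S_s = 0.013×2.9/(1+0.93)×log₁₀(39.6/2.9)
    = 0.01953 × 1.135 = 0.02218 m

S_s ≈ 22.2 mm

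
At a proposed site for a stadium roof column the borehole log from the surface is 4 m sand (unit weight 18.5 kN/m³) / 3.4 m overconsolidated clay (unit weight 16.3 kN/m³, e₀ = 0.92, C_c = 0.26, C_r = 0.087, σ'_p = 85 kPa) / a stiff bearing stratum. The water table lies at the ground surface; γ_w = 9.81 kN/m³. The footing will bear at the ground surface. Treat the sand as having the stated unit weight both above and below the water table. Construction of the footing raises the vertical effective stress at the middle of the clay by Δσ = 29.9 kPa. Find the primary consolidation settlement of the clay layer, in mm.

Mid-depth of clay below the ground surface: z = 4 + 3.4/2 = 5.7 m.
Total vertical stress at mid-clay: σ_v = 18.5×4 + 16.3×1.7 = 101.71 kPa.
Pore pressure: u = 9.81×(5.7 − 0) = 55.917 kPa.
Initial effective stress: σ'_0 = σ_v − u = 101.71 − 55.917 = 45.793 kPa.
Final effective stress: σ'_f = 45.793 + 29.9 = 75.693 kPa.
σ'_f = 75.693 ≤ σ'_p = 85 kPa, so the clay remains overconsolidated and only the recompression index applies:
S_c = C_r·H/(1+e₀)·log₁₀(σ'_f/σ'_0) = 0.087×3.4/1.92×log₁₀(75.693/45.793)
    = 0.15406 × 0.21826 = 0.03363 m

S_c ≈ 33.6 mm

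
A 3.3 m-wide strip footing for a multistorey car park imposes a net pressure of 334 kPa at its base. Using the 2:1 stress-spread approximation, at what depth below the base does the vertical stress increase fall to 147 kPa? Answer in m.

2:1 spreading — at depth z the loaded area has grown by z in each plan dimension:
qB/(B+z) = Δσ_z ⇒ z = qB/Δσ_z − B = 334×3.3/147 − 3.3 = 4.198 m

z ≈ 4.2 m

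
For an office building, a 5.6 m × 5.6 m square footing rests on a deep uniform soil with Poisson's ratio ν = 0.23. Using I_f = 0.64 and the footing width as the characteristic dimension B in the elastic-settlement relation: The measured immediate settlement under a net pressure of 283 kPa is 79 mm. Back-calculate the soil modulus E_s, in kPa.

S_e = q·B·(1−ν²)/E_s · I_f  ⇒  E_s = q·B·(1−ν²)·I_f / S_e.
E_s = 283 × 5.6 × 0.9471 × 0.64 / 0.079 = 12160 kPa

E_s ≈ 12200 kPa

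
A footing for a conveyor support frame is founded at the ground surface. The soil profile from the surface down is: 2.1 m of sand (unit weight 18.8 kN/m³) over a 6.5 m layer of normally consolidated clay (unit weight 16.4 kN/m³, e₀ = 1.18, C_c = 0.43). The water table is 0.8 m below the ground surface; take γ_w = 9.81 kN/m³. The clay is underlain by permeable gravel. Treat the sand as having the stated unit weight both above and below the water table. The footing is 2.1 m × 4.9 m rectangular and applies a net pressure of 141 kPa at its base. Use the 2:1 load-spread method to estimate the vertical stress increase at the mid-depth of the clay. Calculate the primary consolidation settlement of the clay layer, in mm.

Mid-depth of clay below the ground surface: z = 2.1 + 6.5/2 = 5.35 m.
Total vertical stress at mid-clay: σ_v = 18.8×2.1 + 16.4×3.25 = 92.78 kPa.
Pore pressure: u = 9.81×(5.35 − 0.8) = 44.636 kPa.
Initial effective stress: σ'_0 = σ_v − u = 92.78 − 44.636 = 48.144 kPa.
Stress increase at mid-clay by the 2:1 spreading method:
Δσ = qBL/((B+z)(L+z)) = 141×2.1×4.9/((2.1+5.35)(4.9+5.35)) = 19 kPa
Final effective stress: σ'_f = σ'_0 + Δσ = 48.144 + 19 = 67.144 kPa.
Normally consolidated clay, so the full stress increment lies on the virgin compression line:
S_c = C_c·H/(1+e₀)·log₁₀(σ'_f/σ'_0) = 0.43×6.5/(1+1.18)×log₁₀(67.144/48.144)
    = 1.2821 × 0.14447 = 0.1852 m

S_c ≈ 185 mm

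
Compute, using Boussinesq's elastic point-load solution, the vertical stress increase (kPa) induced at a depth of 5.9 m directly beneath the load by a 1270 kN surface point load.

Δσ_z ≈ 17.4 kPa

Boussinesq vertical stress below a point load on an elastic half-space:
Δσ_z = 3P/(2πz²) · [1 + (r/z)²]^(−5/2)
r/z = 0/5.9 = 0; [1+(r/z)²]^(−5/2) = 1.
Δσ_z = 3×1270/(2π×5.9²) × 1 = 17.42 × 1 = 17.42 kPa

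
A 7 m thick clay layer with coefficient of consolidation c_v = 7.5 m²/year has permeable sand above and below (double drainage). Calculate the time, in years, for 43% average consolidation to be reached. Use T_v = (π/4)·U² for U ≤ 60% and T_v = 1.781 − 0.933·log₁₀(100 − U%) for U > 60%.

Drainage path length: H_d = H/2 = 3.5 m (double drainage).
U ≤ 60%: T_v = (π/4)·U² = (π/4)×0.43² = 0.14522.
t = T_v·H_d²/c_v = 0.14522×3.5²/7.5 = 0.2372 years.

t ≈ 0.237 years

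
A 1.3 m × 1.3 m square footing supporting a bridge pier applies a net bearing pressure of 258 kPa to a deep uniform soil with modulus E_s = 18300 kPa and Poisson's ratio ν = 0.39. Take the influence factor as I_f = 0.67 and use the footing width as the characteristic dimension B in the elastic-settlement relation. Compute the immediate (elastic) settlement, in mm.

S_e ≈ 10.4 mm

Immediate (elastic) settlement: S_e = q·B·(1−ν²)/E_s · I_f.
S_e = 258 × 1.3 × (1 − 0.39²) / 18300 × 0.67
    = 258 × 1.3 × 0.8479 / 18300 × 0.67
    = 0.01041 m = 10.41 mm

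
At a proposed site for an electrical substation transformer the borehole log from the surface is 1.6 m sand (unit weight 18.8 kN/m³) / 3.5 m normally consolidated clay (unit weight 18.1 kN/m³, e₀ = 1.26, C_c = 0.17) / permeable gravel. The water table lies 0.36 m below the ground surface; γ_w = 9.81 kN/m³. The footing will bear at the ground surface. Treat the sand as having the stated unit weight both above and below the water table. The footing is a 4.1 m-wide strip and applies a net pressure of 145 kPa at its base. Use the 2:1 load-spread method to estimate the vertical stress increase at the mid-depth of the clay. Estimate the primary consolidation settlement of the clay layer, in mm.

S_c ≈ 142 mm

Mid-depth of clay below the ground surface: z = 1.6 + 3.5/2 = 3.35 m.
Total vertical stress at mid-clay: σ_v = 18.8×1.6 + 18.1×1.75 = 61.755 kPa.
Pore pressure: u = 9.81×(3.35 − 0.36) = 29.332 kPa.
Initial effective stress: σ'_0 = σ_v − u = 61.755 − 29.332 = 32.423 kPa.
Stress increase at mid-clay by the 2:1 spreading method:
Δσ = qB/(B+z) = 145×4.1/(4.1+3.35) = 79.799 kPa
Final effective stress: σ'_f = σ'_0 + Δσ = 32.423 + 79.799 = 112.22 kPa.
Normally consolidated clay, so the full stress increment lies on the virgin compression line:
S_c = C_c·H/(1+e₀)·log₁₀(σ'_f/σ'_0) = 0.17×3.5/(1+1.26)×log₁₀(112.22/32.423)
    = 0.26327 × 0.53922 = 0.142 m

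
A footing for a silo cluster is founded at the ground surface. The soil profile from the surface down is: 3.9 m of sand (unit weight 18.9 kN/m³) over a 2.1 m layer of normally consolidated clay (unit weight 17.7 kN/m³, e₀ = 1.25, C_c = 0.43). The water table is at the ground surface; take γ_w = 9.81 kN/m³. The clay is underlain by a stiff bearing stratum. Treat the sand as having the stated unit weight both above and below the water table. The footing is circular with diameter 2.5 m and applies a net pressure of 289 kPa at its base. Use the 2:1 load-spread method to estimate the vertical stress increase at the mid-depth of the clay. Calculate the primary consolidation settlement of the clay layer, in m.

Mid-depth of clay below the ground surface: z = 3.9 + 2.1/2 = 4.95 m.
Total vertical stress at mid-clay: σ_v = 18.9×3.9 + 17.7×1.05 = 92.295 kPa.
Pore pressure: u = 9.81×(4.95 − 0) = 48.56 kPa.
Initial effective stress: σ'_0 = σ_v − u = 92.295 − 48.56 = 43.735 kPa.
Stress increase at mid-clay by the 2:1 spreading method:
Δσ ≈ qD²/(D+z)² = 289×2.5²/(2.5+4.95)² = 32.544 kPa
Final effective stress: σ'_f = σ'_0 + Δσ = 43.735 + 32.544 = 76.279 kPa.
Normally consolidated clay, so the full stress increment lies on the virgin compression line:
S_c = C_c·H/(1+e₀)·log₁₀(σ'_f/σ'_0) = 0.43×2.1/(1+1.25)×log₁₀(76.279/43.735)
    = 0.40133 × 0.24158 = 0.09695 m

S_c ≈ 0.097 m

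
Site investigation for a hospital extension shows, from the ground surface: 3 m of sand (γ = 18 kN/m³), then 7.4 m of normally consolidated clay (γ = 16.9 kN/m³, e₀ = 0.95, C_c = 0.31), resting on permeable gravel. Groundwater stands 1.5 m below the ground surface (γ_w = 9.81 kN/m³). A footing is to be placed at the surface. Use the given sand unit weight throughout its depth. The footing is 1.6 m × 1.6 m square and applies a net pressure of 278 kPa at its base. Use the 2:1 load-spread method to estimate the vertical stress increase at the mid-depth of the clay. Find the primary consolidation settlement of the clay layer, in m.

S_c ≈ 0.0748 m

Mid-depth of clay below the ground surface: z = 3 + 7.4/2 = 6.7 m.
Total vertical stress at mid-clay: σ_v = 18×3 + 16.9×3.7 = 116.53 kPa.
Pore pressure: u = 9.81×(6.7 − 1.5) = 51.012 kPa.
Initial effective stress: σ'_0 = σ_v − u = 116.53 − 51.012 = 65.518 kPa.
Stress increase at mid-clay by the 2:1 spreading method:
Δσ = qBL/((B+z)(L+z)) = 278×1.6×1.6/((1.6+6.7)(1.6+6.7)) = 10.331 kPa
Final effective stress: σ'_f = σ'_0 + Δσ = 65.518 + 10.331 = 75.849 kPa.
Normally consolidated clay, so the full stress increment lies on the virgin compression line:
S_c = C_c·H/(1+e₀)·log₁₀(σ'_f/σ'_0) = 0.31×7.4/(1+0.95)×log₁₀(75.849/65.518)
    = 1.1764 × 0.063589 = 0.07481 m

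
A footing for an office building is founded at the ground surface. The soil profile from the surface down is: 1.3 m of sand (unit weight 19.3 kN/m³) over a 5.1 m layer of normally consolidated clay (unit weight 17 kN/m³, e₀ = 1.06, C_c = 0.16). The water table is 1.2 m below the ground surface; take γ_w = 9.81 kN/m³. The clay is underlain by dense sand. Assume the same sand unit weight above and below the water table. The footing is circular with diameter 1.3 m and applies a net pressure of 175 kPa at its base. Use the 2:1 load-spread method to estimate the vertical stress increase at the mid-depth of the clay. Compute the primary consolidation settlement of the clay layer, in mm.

S_c ≈ 40.1 mm

Mid-depth of clay below the ground surface: z = 1.3 + 5.1/2 = 3.85 m.
Total vertical stress at mid-clay: σ_v = 19.3×1.3 + 17×2.55 = 68.44 kPa.
Pore pressure: u = 9.81×(3.85 − 1.2) = 25.997 kPa.
Initial effective stress: σ'_0 = σ_v − u = 68.44 − 25.997 = 42.443 kPa.
Stress increase at mid-clay by the 2:1 spreading method:
Δσ ≈ qD²/(D+z)² = 175×1.3²/(1.3+3.85)² = 11.151 kPa
Final effective stress: σ'_f = σ'_0 + Δσ = 42.443 + 11.151 = 53.594 kPa.
Normally consolidated clay, so the full stress increment lies on the virgin compression line:
S_c = C_c·H/(1+e₀)·log₁₀(σ'_f/σ'_0) = 0.16×5.1/(1+1.06)×log₁₀(53.594/42.443)
    = 0.39612 × 0.10131 = 0.04013 m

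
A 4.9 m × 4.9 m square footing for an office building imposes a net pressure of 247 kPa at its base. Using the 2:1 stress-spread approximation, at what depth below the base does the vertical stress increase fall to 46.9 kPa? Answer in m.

z ≈ 6.34 m

2:1 spreading — at depth z the loaded area has grown by z in each plan dimension:
qB²/(B+z)² = Δσ_z ⇒ z = B(√(q/Δσ_z) − 1) = 4.9×(√(247/46.9) − 1) = 6.345 m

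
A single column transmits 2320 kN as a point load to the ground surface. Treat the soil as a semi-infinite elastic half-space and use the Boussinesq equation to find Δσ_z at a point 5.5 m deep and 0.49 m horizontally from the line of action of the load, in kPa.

Δσ_z ≈ 35.9 kPa

Boussinesq vertical stress below a point load on an elastic half-space:
Δσ_z = 3P/(2πz²) · [1 + (r/z)²]^(−5/2)
r/z = 0.49/5.5 = 0.089091; [1+(r/z)²]^(−5/2) = 0.98043.
Δσ_z = 3×2320/(2π×5.5²) × 0.98043 = 36.619 × 0.98043 = 35.9 kPa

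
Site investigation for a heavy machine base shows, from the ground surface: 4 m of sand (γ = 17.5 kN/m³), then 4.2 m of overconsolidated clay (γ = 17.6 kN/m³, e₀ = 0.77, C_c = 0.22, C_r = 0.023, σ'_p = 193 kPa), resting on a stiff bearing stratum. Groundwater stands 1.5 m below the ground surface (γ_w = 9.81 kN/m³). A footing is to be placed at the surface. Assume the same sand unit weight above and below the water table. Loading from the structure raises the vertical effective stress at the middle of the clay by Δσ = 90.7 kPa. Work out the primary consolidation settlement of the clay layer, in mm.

S_c ≈ 21.4 mm

Mid-depth of clay below the ground surface: z = 4 + 4.2/2 = 6.1 m.
Total vertical stress at mid-clay: σ_v = 17.5×4 + 17.6×2.1 = 106.96 kPa.
Pore pressure: u = 9.81×(6.1 − 1.5) = 45.126 kPa.
Initial effective stress: σ'_0 = σ_v − u = 106.96 − 45.126 = 61.834 kPa.
Final effective stress: σ'_f = 61.834 + 90.7 = 152.53 kPa.
σ'_f = 152.53 ≤ σ'_p = 193 kPa, so the clay remains overconsolidated and only the recompression index applies:
S_c = C_r·H/(1+e₀)·log₁₀(σ'_f/σ'_0) = 0.023×4.2/1.77×log₁₀(152.53/61.834)
    = 0.054577 × 0.39213 = 0.0214 m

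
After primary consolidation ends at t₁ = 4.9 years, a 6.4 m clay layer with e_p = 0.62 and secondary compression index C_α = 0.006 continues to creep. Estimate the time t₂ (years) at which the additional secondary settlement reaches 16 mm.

t₂ ≈ 23.2 years

S_s = C_α·H/(1+e_p)·log₁₀(t₂/t₁) ⇒ log₁₀(t₂/t₁) = S_s·(1+e_p)/(C_α·H).
log₁₀(t₂/t₁) = 0.016 × (1+0.62) / (0.006×6.4) = 0.675
t₂ = t₁ × 10^0.675 = 4.9 × 4.732 = 23.18 years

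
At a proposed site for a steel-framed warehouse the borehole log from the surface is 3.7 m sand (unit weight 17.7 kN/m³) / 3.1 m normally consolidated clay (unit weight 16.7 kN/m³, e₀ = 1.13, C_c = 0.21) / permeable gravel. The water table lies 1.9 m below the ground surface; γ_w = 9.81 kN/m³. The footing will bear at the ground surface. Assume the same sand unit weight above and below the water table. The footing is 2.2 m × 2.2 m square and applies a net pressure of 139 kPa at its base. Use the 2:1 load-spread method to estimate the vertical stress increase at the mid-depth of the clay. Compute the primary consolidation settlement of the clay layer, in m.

Mid-depth of clay below the ground surface: z = 3.7 + 3.1/2 = 5.25 m.
Total vertical stress at mid-clay: σ_v = 17.7×3.7 + 16.7×1.55 = 91.375 kPa.
Pore pressure: u = 9.81×(5.25 − 1.9) = 32.864 kPa.
Initial effective stress: σ'_0 = σ_v − u = 91.375 − 32.864 = 58.511 kPa.
Stress increase at mid-clay by the 2:1 spreading method:
Δσ = qBL/((B+z)(L+z)) = 139×2.2×2.2/((2.2+5.25)(2.2+5.25)) = 12.121 kPa
Final effective stress: σ'_f = σ'_0 + Δσ = 58.511 + 12.121 = 70.632 kPa.
Normally consolidated clay, so the full stress increment lies on the virgin compression line:
S_c = C_c·H/(1+e₀)·log₁₀(σ'_f/σ'_0) = 0.21×3.1/(1+1.13)×log₁₀(70.632/58.511)
    = 0.30563 × 0.081764 = 0.02499 m

S_c ≈ 0.025 m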